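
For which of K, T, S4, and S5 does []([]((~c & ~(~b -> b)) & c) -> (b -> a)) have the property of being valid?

T, S4, S5

T-tableau for the negation ~[]([]((~c & ~(~b -> b)) & c) -> (b -> a)):
1. ~[]([]((~c & ~(~b -> b)) & c) -> (b -> a)), w0
2. ~([]((~c & ~(~b -> b)) & c) -> (b -> a)), w1   [~[]-rule on 1: fresh world w1, w0Rw1]
3. []((~c & ~(~b -> b)) & c), w1   [~->-rule on 2]
4. ~(b -> a), w1   [~->-rule on 2]
5. b, w1   [~->-rule on 4]
6. ~a, w1   [~->-rule on 4]
7. (~c & ~(~b -> b)) & c, w1   [[]-rule on 3 via w1Rw1]
8. ~c & ~(~b -> b), w1   [&-rule on 7]
9. c, w1   [&-rule on 7]
10. ~c, w1   [&-rule on 8]
11. ~(~b -> b), w1   [&-rule on 8]
Accessibility: w0Rw0, w0Rw1, w1Rw1
Branch closes: c and ~c both at w1.
Every branch closes (one shown): valid in T, hence also in S4, S5 (every theorem of T is a theorem of S4 and S5).
K-tableau for the negation ~[]([]((~c & ~(~b -> b)) & c) -> (b -> a)):
1. ~[]([]((~c & ~(~b -> b)) & c) -> (b -> a)), w0
2. ~([]((~c & ~(~b -> b)) & c) -> (b -> a)), w1   [~[]-rule on 1: fresh world w1, w0Rw1]
3. []((~c & ~(~b -> b)) & c), w1   [~->-rule on 2]
4. ~(b -> a), w1   [~->-rule on 2]
5. b, w1   [~->-rule on 4]
6. ~a, w1   [~->-rule on 4]
Accessibility: w0Rw1
Complete open branch: countermodel on a K-frame, so not valid in K.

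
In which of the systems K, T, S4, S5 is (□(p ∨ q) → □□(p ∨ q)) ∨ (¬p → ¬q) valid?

S4-tableau for the negation ¬((□(p ∨ q) → □□(p ∨ q)) ∨ (¬p → ¬q)):
1. ¬((□(p ∨ q) → □□(p ∨ q)) ∨ (¬p → ¬q)), 0
2. ¬(□(p ∨ q) → □□(p ∨ q)), 0
3. ¬(¬p → ¬q), 0
4. □(p ∨ q), 0
5. ¬□□(p ∨ q), 0
6. ¬p, 0
7. q, 0
8. p ∨ q, 0
9. ¬□(p ∨ q), 1
10. p ∨ q, 1
11. q, 1
12. ¬(p ∨ q), 2
13. ¬p, 2
14. ¬q, 2
15. p ∨ q, 2
16. q, 2
Accessibility: 0R0, 0R1, 0R2, 1R1, 1R2, 2R2
Branch closes: q and ¬q both at 2.
Every branch closes (one shown): valid in S4, hence also in S5 (every theorem of S4 is a theorem of S5).
T-tableau for the negation ¬((□(p ∨ q) → □□(p ∨ q)) ∨ (¬p → ¬q)):
1. ¬((□(p ∨ q) → □□(p ∨ q)) ∨ (¬p → ¬q)), 0
2. ¬(□(p ∨ q) → □□(p ∨ q)), 0
3. ¬(¬p → ¬q), 0
4. □(p ∨ q), 0
5. ¬□□(p ∨ q), 0
6. ¬p, 0
7. q, 0
8. p ∨ q, 0
9. ¬□(p ∨ q), 1
10. p ∨ q, 1
11. q, 1
12. ¬(p ∨ q), 2
13. ¬p, 2
14. ¬q, 2
Accessibility: 0R0, 0R1, 1R1, 1R2, 2R2
Complete open branch: countermodel on a T-frame, so not valid in T, nor in K (the same frame is also a K-frame).

S4, S5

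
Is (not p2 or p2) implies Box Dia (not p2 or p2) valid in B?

Valid in B

Tableau for the negation not ((not p2 or p2) implies Box Dia (not p2 or p2)):
1. not ((not p2 or p2) implies Box Dia (not p2 or p2)), u
2. not p2 or p2, u
3. not Box Dia (not p2 or p2), u
4. p2, u
5. not Dia (not p2 or p2), v
6. not (not p2 or p2), u
7. not p2, u
Accessibility: uRu, uRv, vRu, vRv
Branch closes: p2 and not p2 both at u.
Every branch of the negation's tableau closes; the branch above is one of them.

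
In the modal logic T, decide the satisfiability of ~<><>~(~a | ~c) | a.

Satisfiable (open branch found)

1. ~<><>~(~a | ~c) | a, 0
2. a, 0   [|-rule on 1 (branches; this branch)]
Accessibility: 0R0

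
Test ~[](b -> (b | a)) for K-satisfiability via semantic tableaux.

Unsatisfiable

1. ~[](b -> (b | a)), u
2. ~(b -> (b | a)), v
3. b, v
4. ~(b | a), v
5. ~b, v
6. ~a, v
Accessibility: uRv
Branch closes: b and ~b both at v.
All branches of the tableau close; one closing branch shown above.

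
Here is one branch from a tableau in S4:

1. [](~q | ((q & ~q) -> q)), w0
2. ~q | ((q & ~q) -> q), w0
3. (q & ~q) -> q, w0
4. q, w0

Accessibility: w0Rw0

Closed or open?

Open

There is no literal clash: for every atom and world, at most one sign appears.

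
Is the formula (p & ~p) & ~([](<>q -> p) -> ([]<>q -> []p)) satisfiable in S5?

1. (p & ~p) & ~([](<>q -> p) -> ([]<>q -> []p)), w0
2. p & ~p, w0
3. ~([](<>q -> p) -> ([]<>q -> []p)), w0
4. p, w0
5. ~p, w0
Accessibility: w0Rw0
Branch closes: p and ~p both at w0.
(One branch shown.) All branches close.

No, unsatisfiable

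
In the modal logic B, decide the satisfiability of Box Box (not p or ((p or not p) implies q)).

1. Box Box (not p or ((p or not p) implies q)), u
2. Box (not p or ((p or not p) implies q)), u
3. not p or ((p or not p) implies q), u
4. (p or not p) implies q, u
5. q, u
Accessibility: uRu

Satisfiable (open branch found)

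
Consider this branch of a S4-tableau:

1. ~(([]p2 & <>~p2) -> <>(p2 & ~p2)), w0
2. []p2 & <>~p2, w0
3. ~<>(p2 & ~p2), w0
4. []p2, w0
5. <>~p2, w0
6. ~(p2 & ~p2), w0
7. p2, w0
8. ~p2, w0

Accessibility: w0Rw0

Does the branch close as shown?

Yes, closed

Both p2 and ~p2 appear at w0.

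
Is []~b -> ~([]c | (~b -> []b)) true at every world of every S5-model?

Tableau for the negation ~([]~b -> ~([]c | (~b -> []b))):
1. ~([]~b -> ~([]c | (~b -> []b))), 0
2. []~b, 0   [~->-rule on 1]
3. []c | (~b -> []b), 0   [~->-rule on 1]
4. ~b, 0   [[]-rule on 2 via 0R0]
5. []c, 0   [|-rule on 3 (branches; this branch)]
6. c, 0   [[]-rule on 5 via 0R0]
Accessibility: 0R0
The negation has an open branch (countermodel exists).

Not valid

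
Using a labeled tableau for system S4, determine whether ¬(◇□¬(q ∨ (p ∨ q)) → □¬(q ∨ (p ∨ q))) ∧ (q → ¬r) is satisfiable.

1. ¬(◇□¬(q ∨ (p ∨ q)) → □¬(q ∨ (p ∨ q))) ∧ (q → ¬r), u
2. ¬(◇□¬(q ∨ (p ∨ q)) → □¬(q ∨ (p ∨ q))), u
3. q → ¬r, u
4. ◇□¬(q ∨ (p ∨ q)), u
5. ¬□¬(q ∨ (p ∨ q)), u
6. ¬r, u
7. □¬(q ∨ (p ∨ q)), v
8. ¬(q ∨ (p ∨ q)), v
9. ¬q, v
10. ¬(p ∨ q), v
11. ¬p, v
12. q ∨ (p ∨ q), w
13. p ∨ q, w
14. q, w
Accessibility: uRu, uRv, uRw, vRv, wRw

Satisfiable (open branch found)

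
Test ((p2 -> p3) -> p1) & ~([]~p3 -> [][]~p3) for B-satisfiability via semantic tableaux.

Yes, satisfiable

1. ((p2 -> p3) -> p1) & ~([]~p3 -> [][]~p3), w0
2. (p2 -> p3) -> p1, w0   [&-rule on 1]
3. ~([]~p3 -> [][]~p3), w0   [&-rule on 1]
4. []~p3, w0   [~->-rule on 3]
5. ~[][]~p3, w0   [~->-rule on 3]
6. ~p3, w0   [[]-rule on 4 via w0Rw0]
7. p1, w0   [->-rule on 2 (branches; this branch)]
8. ~[]~p3, w1   [~[]-rule on 5: fresh world w1, w0Rw1]
9. ~p3, w1   [[]-rule on 4 via w0Rw1]
10. p3, w2   [~[]-rule on 8: fresh world w2, w1Rw2]
Accessibility: w0Rw0, w0Rw1, w1Rw0, w1Rw1, w1Rw2, w2Rw1, w2Rw2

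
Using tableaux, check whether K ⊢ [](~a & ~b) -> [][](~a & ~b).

No, not valid

Tableau for the negation ~([](~a & ~b) -> [][](~a & ~b)):
1. ~([](~a & ~b) -> [][](~a & ~b)), u
2. [](~a & ~b), u
3. ~[][](~a & ~b), u
4. ~[](~a & ~b), v
5. ~a & ~b, v
6. ~a, v
7. ~b, v
8. ~(~a & ~b), w
9. b, w
Accessibility: uRv, vRw
The negation has an open branch (countermodel exists).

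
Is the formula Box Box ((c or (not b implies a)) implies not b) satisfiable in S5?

1. Box Box ((c or (not b implies a)) implies not b), w0
2. Box ((c or (not b implies a)) implies not b), w0   [Box-rule on 1 via w0Rw0]
3. (c or (not b implies a)) implies not b, w0   [Box-rule on 2 via w0Rw0]
4. not b, w0   [implies-rule on 3 (branches; this branch)]
Accessibility: w0Rw0

Satisfiable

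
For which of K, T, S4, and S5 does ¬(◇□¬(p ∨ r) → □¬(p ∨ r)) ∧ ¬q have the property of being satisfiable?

K, T, S4

S5-tableau for the formula:
1. ¬(◇□¬(p ∨ r) → □¬(p ∨ r)) ∧ ¬q, w0
2. ¬(◇□¬(p ∨ r) → □¬(p ∨ r)), w0
3. ¬q, w0
4. ◇□¬(p ∨ r), w0
5. ¬□¬(p ∨ r), w0
6. □¬(p ∨ r), w1
7. ¬(p ∨ r), w0
8. ¬p, w0
9. ¬r, w0
10. ¬(p ∨ r), w1
11. ¬p, w1
12. ¬r, w1
13. p ∨ r, w2
14. ¬(p ∨ r), w2
15. ¬p, w2
16. ¬r, w2
17. r, w2
Accessibility: w0Rw0, w0Rw1, w0Rw2, w1Rw0, w1Rw1, w1Rw2, w2Rw0, w2Rw1, w2Rw2
Branch closes: r and ¬r both at w2.
Every branch closes (one shown): unsatisfiable in S5.
S4-tableau for the formula:
1. ¬(◇□¬(p ∨ r) → □¬(p ∨ r)) ∧ ¬q, w0
2. ¬(◇□¬(p ∨ r) → □¬(p ∨ r)), w0
3. ¬q, w0
4. ◇□¬(p ∨ r), w0
5. ¬□¬(p ∨ r), w0
6. □¬(p ∨ r), w1
7. ¬(p ∨ r), w1
8. ¬p, w1
9. ¬r, w1
10. p ∨ r, w2
11. r, w2
Accessibility: w0Rw0, w0Rw1, w0Rw2, w1Rw1, w2Rw2
Complete open branch: satisfiable in S4, hence also in K, T (this S4-model is also a K-model and a T-model).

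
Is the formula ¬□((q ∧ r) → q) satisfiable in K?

Unsatisfiable

1. ¬□((q ∧ r) → q), 0
2. ¬((q ∧ r) → q), 1
3. q ∧ r, 1
4. ¬q, 1
5. q, 1
6. r, 1
Accessibility: 0R1
Branch closes: q and ¬q both at 1.
Every branch closes; the branch above is one of them.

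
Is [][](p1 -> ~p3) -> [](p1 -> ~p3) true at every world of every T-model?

Valid in T

Tableau for the negation ~([][](p1 -> ~p3) -> [](p1 -> ~p3)):
1. ~([][](p1 -> ~p3) -> [](p1 -> ~p3)), w0
2. [][](p1 -> ~p3), w0
3. ~[](p1 -> ~p3), w0
4. [](p1 -> ~p3), w0
5. p1 -> ~p3, w0
6. ~p3, w0
7. ~(p1 -> ~p3), w1
8. p1, w1
9. p3, w1
10. [](p1 -> ~p3), w1
11. p1 -> ~p3, w1
12. ~p3, w1
Accessibility: w0Rw0, w0Rw1, w1Rw1
Branch closes: p3 and ~p3 both at w1.
All branches of the negation close; one closing branch shown above.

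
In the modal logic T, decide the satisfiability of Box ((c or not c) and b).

Satisfiable

1. Box ((c or not c) and b), u
2. (c or not c) and b, u
3. c or not c, u
4. b, u
5. not c, u
Accessibility: uRu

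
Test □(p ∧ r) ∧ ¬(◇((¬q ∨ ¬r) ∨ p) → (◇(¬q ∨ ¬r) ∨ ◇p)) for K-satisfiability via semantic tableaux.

1. □(p ∧ r) ∧ ¬(◇((¬q ∨ ¬r) ∨ p) → (◇(¬q ∨ ¬r) ∨ ◇p)), 0
2. □(p ∧ r), 0
3. ¬(◇((¬q ∨ ¬r) ∨ p) → (◇(¬q ∨ ¬r) ∨ ◇p)), 0
4. ◇((¬q ∨ ¬r) ∨ p), 0
5. ¬(◇(¬q ∨ ¬r) ∨ ◇p), 0
6. ¬◇(¬q ∨ ¬r), 0
7. ¬◇p, 0
8. (¬q ∨ ¬r) ∨ p, 1
9. p ∧ r, 1
10. p, 1
11. r, 1
12. ¬(¬q ∨ ¬r), 1
13. q, 1
14. ¬p, 1
Accessibility: 0R1
Branch closes: p and ¬p both at 1.
Every branch closes; the branch above is one of them.

Unsatisfiable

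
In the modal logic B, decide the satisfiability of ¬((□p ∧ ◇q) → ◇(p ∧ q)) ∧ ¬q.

1. ¬((□p ∧ ◇q) → ◇(p ∧ q)) ∧ ¬q, w0
2. ¬((□p ∧ ◇q) → ◇(p ∧ q)), w0
3. ¬q, w0
4. □p ∧ ◇q, w0
5. ¬◇(p ∧ q), w0
6. □p, w0
7. ◇q, w0
8. ¬(p ∧ q), w0
9. p, w0
10. q, w1
11. ¬(p ∧ q), w1
12. p, w1
13. ¬q, w1
Accessibility: w0Rw0, w0Rw1, w1Rw0, w1Rw1
Branch closes: q and ¬q both at w1.
(One branch shown.) All branches close.

No, unsatisfiable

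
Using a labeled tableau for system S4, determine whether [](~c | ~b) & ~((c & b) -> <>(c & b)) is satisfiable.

Unsatisfiable (every branch closes)

1. [](~c | ~b) & ~((c & b) -> <>(c & b)), u
2. [](~c | ~b), u   [&-rule on 1]
3. ~((c & b) -> <>(c & b)), u   [&-rule on 1]
4. c & b, u   [~->-rule on 3]
5. ~<>(c & b), u   [~->-rule on 3]
6. c, u   [&-rule on 4]
7. b, u   [&-rule on 4]
8. ~c | ~b, u   [[]-rule on 2 via uRu]
9. ~(c & b), u   [~<>-rule on 5 via uRu]
10. ~b, u   [|-rule on 8 (branches; this branch)]
Accessibility: uRu
Branch closes: b and ~b both at u.
Every branch closes; the branch above is one of them.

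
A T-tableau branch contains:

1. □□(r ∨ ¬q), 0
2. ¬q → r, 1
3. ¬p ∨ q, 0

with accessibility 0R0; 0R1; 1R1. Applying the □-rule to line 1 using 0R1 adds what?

□(r ∨ ¬q), 1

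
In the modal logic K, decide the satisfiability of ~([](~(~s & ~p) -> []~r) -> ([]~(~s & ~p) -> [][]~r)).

Unsatisfiable (every branch closes)

1. ~([](~(~s & ~p) -> []~r) -> ([]~(~s & ~p) -> [][]~r)), 0
2. [](~(~s & ~p) -> []~r), 0
3. ~([]~(~s & ~p) -> [][]~r), 0
4. []~(~s & ~p), 0
5. ~[][]~r, 0
6. ~[]~r, 1
7. ~(~s & ~p) -> []~r, 1
8. ~(~s & ~p), 1
9. []~r, 1
10. p, 1
11. r, 2
12. ~r, 2
Accessibility: 0R1, 1R2
Branch closes: r and ~r both at 2.
Every branch closes; the branch above is one of them.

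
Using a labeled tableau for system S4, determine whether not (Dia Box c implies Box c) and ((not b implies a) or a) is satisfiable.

1. not (Dia Box c implies Box c) and ((not b implies a) or a), u
2. not (Dia Box c implies Box c), u
3. (not b implies a) or a, u
4. Dia Box c, u
5. not Box c, u
6. a, u
7. Box c, v
8. c, v
9. not c, w
Accessibility: uRu, uRv, uRw, vRv, wRw

Satisfiable (open branch found)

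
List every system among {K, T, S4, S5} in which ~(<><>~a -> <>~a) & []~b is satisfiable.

T-tableau for the formula:
1. ~(<><>~a -> <>~a) & []~b, w0
2. ~(<><>~a -> <>~a), w0   [&-rule on 1]
3. []~b, w0   [&-rule on 1]
4. <><>~a, w0   [~->-rule on 2]
5. ~<>~a, w0   [~->-rule on 2]
6. ~b, w0   [[]-rule on 3 via w0Rw0]
7. a, w0   [~<>-rule on 5 via w0Rw0]
8. <>~a, w1   [<>-rule on 4: fresh world w1, w0Rw1]
9. ~b, w1   [[]-rule on 3 via w0Rw1]
10. a, w1   [~<>-rule on 5 via w0Rw1]
11. ~a, w2   [<>-rule on 8: fresh world w2, w1Rw2]
Accessibility: w0Rw0, w0Rw1, w1Rw1, w1Rw2, w2Rw2
Complete open branch: satisfiable in T, hence also in K (this T-model is also a K-model).
S4-tableau for the formula:
1. ~(<><>~a -> <>~a) & []~b, w0
2. ~(<><>~a -> <>~a), w0   [&-rule on 1]
3. []~b, w0   [&-rule on 1]
4. <><>~a, w0   [~->-rule on 2]
5. ~<>~a, w0   [~->-rule on 2]
6. ~b, w0   [[]-rule on 3 via w0Rw0]
7. a, w0   [~<>-rule on 5 via w0Rw0]
8. <>~a, w1   [<>-rule on 4: fresh world w1, w0Rw1]
9. ~b, w1   [[]-rule on 3 via w0Rw1]
10. a, w1   [~<>-rule on 5 via w0Rw1]
11. ~a, w2   [<>-rule on 8: fresh world w2, w1Rw2]
12. ~b, w2   [[]-rule on 3 via w0Rw2]
13. a, w2   [~<>-rule on 5 via w0Rw2]
Accessibility: w0Rw0, w0Rw1, w0Rw2, w1Rw1, w1Rw2, w2Rw2
Branch closes: a and ~a both at w2.
Every branch closes (one shown): unsatisfiable in S4, hence also in S5 (every S5-frame is an S4-frame).

K, T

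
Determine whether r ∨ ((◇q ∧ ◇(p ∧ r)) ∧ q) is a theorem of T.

Tableau for the negation ¬(r ∨ ((◇q ∧ ◇(p ∧ r)) ∧ q)):
1. ¬(r ∨ ((◇q ∧ ◇(p ∧ r)) ∧ q)), 0
2. ¬r, 0   [¬∨-rule on 1]
3. ¬((◇q ∧ ◇(p ∧ r)) ∧ q), 0   [¬∨-rule on 1]
4. ¬q, 0   [¬∧-rule on 3 (branches; this branch)]
Accessibility: 0R0
The negation has an open branch (countermodel exists).

No, not valid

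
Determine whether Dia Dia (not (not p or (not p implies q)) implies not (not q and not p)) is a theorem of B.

Valid in B

Tableau for the negation not Dia Dia (not (not p or (not p implies q)) implies not (not q and not p)):
1. not Dia Dia (not (not p or (not p implies q)) implies not (not q and not p)), 0
2. not Dia (not (not p or (not p implies q)) implies not (not q and not p)), 0
3. not (not (not p or (not p implies q)) implies not (not q and not p)), 0
4. not (not p or (not p implies q)), 0
5. not q and not p, 0
6. p, 0
7. not (not p implies q), 0
8. not q, 0
9. not p, 0
Accessibility: 0R0
Branch closes: p and not p both at 0.
Every branch of the negation's tableau closes; the branch above is one of them.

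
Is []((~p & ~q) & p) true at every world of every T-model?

Invalid (countermodel exists)

Tableau for the negation ~[]((~p & ~q) & p):
1. ~[]((~p & ~q) & p), w0
2. ~((~p & ~q) & p), w1   [~[]-rule on 1: fresh world w1, w0Rw1]
3. ~p, w1   [~&-rule on 2 (branches; this branch)]
Accessibility: w0Rw0, w0Rw1, w1Rw1
The negation has an open branch (countermodel exists).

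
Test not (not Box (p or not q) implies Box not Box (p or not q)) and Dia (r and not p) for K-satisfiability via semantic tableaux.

1. not (not Box (p or not q) implies Box not Box (p or not q)) and Dia (r and not p), u
2. not (not Box (p or not q) implies Box not Box (p or not q)), u   [and-rule on 1]
3. Dia (r and not p), u   [and-rule on 1]
4. not Box (p or not q), u   [neg-implies-rule on 2]
5. not Box not Box (p or not q), u   [neg-implies-rule on 2]
6. r and not p, v   [Dia-rule on 3: fresh world v, uRv]
7. r, v   [and-rule on 6]
8. not p, v   [and-rule on 6]
9. not (p or not q), w   [neg-Box-rule on 4: fresh world w, uRw]
10. not p, w   [neg-or-rule on 9]
11. q, w   [neg-or-rule on 9]
12. Box (p or not q), x   [neg-Box-rule on 5: fresh world x, uRx]
Accessibility: uRv, uRw, uRx

Satisfiable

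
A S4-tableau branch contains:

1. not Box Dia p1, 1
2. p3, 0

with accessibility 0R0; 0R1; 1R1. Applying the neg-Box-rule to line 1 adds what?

a fresh world 2 with 1R2, and not Dia p1 at 2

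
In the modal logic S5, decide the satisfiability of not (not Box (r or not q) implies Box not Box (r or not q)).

No, unsatisfiable

1. not (not Box (r or not q) implies Box not Box (r or not q)), u
2. not Box (r or not q), u   [neg-implies-rule on 1]
3. not Box not Box (r or not q), u   [neg-implies-rule on 1]
4. not (r or not q), v   [neg-Box-rule on 2: fresh world v, uRv]
5. not r, v   [neg-or-rule on 4]
6. q, v   [neg-or-rule on 4]
7. Box (r or not q), w   [neg-Box-rule on 3: fresh world w, uRw]
8. r or not q, u   [Box-rule on 7 via wRu]
9. r or not q, v   [Box-rule on 7 via wRv]
10. r or not q, w   [Box-rule on 7 via wRw]
11. not q, u   [or-rule on 8 (branches; this branch)]
12. not q, v   [or-rule on 9 (branches; this branch)]
Accessibility: uRu, uRv, uRw, vRu, vRv, vRw, wRu, wRv, wRw
Branch closes: q and not q both at v.
All branches of the tableau close; one closing branch shown above.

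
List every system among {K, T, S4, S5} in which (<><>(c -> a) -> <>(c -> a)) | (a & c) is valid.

T-tableau for the negation ~((<><>(c -> a) -> <>(c -> a)) | (a & c)):
1. ~((<><>(c -> a) -> <>(c -> a)) | (a & c)), 0
2. ~(<><>(c -> a) -> <>(c -> a)), 0
3. ~(a & c), 0
4. <><>(c -> a), 0
5. ~<>(c -> a), 0
6. ~(c -> a), 0
7. c, 0
8. ~a, 0
9. <>(c -> a), 1
10. ~(c -> a), 1
11. c, 1
12. ~a, 1
13. c -> a, 2
14. a, 2
Accessibility: 0R0, 0R1, 1R1, 1R2, 2R2
Complete open branch: countermodel on a T-frame, so not valid in T, nor in K (the same frame is also a K-frame).
S4-tableau for the negation ~((<><>(c -> a) -> <>(c -> a)) | (a & c)):
1. ~((<><>(c -> a) -> <>(c -> a)) | (a & c)), 0
2. ~(<><>(c -> a) -> <>(c -> a)), 0
3. ~(a & c), 0
4. <><>(c -> a), 0
5. ~<>(c -> a), 0
6. ~(c -> a), 0
7. c, 0
8. ~a, 0
9. <>(c -> a), 1
10. ~(c -> a), 1
11. c, 1
12. ~a, 1
13. c -> a, 2
14. ~(c -> a), 2
15. c, 2
16. ~a, 2
17. a, 2
Accessibility: 0R0, 0R1, 0R2, 1R1, 1R2, 2R2
Branch closes: a and ~a both at 2.
Every branch closes (one shown): valid in S4, hence also in S5 (every theorem of S4 is a theorem of S5).

S4, S5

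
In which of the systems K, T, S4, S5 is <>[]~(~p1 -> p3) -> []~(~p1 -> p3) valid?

S4-tableau for the negation ~(<>[]~(~p1 -> p3) -> []~(~p1 -> p3)):
1. ~(<>[]~(~p1 -> p3) -> []~(~p1 -> p3)), 0
2. <>[]~(~p1 -> p3), 0
3. ~[]~(~p1 -> p3), 0
4. []~(~p1 -> p3), 1
5. ~(~p1 -> p3), 1
6. ~p1, 1
7. ~p3, 1
8. ~p1 -> p3, 2
9. p3, 2
Accessibility: 0R0, 0R1, 0R2, 1R1, 2R2
Complete open branch: countermodel on an S4-frame, so not valid in S4, nor in K, T (the same frame is also a K-frame and a T-frame).
S5-tableau for the negation ~(<>[]~(~p1 -> p3) -> []~(~p1 -> p3)):
1. ~(<>[]~(~p1 -> p3) -> []~(~p1 -> p3)), 0
2. <>[]~(~p1 -> p3), 0
3. ~[]~(~p1 -> p3), 0
4. []~(~p1 -> p3), 1
5. ~(~p1 -> p3), 0
6. ~p1, 0
7. ~p3, 0
8. ~(~p1 -> p3), 1
9. ~p1, 1
10. ~p3, 1
11. ~p1 -> p3, 2
12. ~(~p1 -> p3), 2
13. ~p1, 2
14. ~p3, 2
15. p3, 2
Accessibility: 0R0, 0R1, 0R2, 1R0, 1R1, 1R2, 2R0, 2R1, 2R2
Branch closes: p3 and ~p3 both at 2.
Every branch closes (one shown): valid in S5.

S5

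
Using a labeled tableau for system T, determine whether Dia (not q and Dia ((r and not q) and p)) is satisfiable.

1. Dia (not q and Dia ((r and not q) and p)), w0
2. not q and Dia ((r and not q) and p), w1   [Dia-rule on 1: fresh world w1, w0Rw1]
3. not q, w1   [and-rule on 2]
4. Dia ((r and not q) and p), w1   [and-rule on 2]
5. (r and not q) and p, w2   [Dia-rule on 4: fresh world w2, w1Rw2]
6. r and not q, w2   [and-rule on 5]
7. p, w2   [and-rule on 5]
8. r, w2   [and-rule on 6]
9. not q, w2   [and-rule on 6]
Accessibility: w0Rw0, w0Rw1, w1Rw1, w1Rw2, w2Rw2

Satisfiable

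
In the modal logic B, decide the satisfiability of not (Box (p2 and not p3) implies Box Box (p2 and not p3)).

1. not (Box (p2 and not p3) implies Box Box (p2 and not p3)), u
2. Box (p2 and not p3), u
3. not Box Box (p2 and not p3), u
4. p2 and not p3, u
5. p2, u
6. not p3, u
7. not Box (p2 and not p3), v
8. p2 and not p3, v
9. p2, v
10. not p3, v
11. not (p2 and not p3), w
12. p3, w
Accessibility: uRu, uRv, vRu, vRv, vRw, wRv, wRw

Satisfiable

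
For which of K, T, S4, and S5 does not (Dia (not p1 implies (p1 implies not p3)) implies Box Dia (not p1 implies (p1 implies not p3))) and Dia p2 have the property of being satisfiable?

K

T-tableau for the formula:
1. not (Dia (not p1 implies (p1 implies not p3)) implies Box Dia (not p1 implies (p1 implies not p3))) and Dia p2, u
2. not (Dia (not p1 implies (p1 implies not p3)) implies Box Dia (not p1 implies (p1 implies not p3))), u   [and-rule on 1]
3. Dia p2, u   [and-rule on 1]
4. Dia (not p1 implies (p1 implies not p3)), u   [neg-implies-rule on 2]
5. not Box Dia (not p1 implies (p1 implies not p3)), u   [neg-implies-rule on 2]
6. p2, v   [Dia-rule on 3: fresh world v, uRv]
7. not p1 implies (p1 implies not p3), w   [Dia-rule on 4: fresh world w, uRw]
8. p1 implies not p3, w   [implies-rule on 7 (branches; this branch)]
9. not p3, w   [implies-rule on 8 (branches; this branch)]
10. not Dia (not p1 implies (p1 implies not p3)), x   [neg-Box-rule on 5: fresh world x, uRx]
11. not (not p1 implies (p1 implies not p3)), x   [neg-Dia-rule on 10 via xRx]
12. not p1, x   [neg-implies-rule on 11]
13. not (p1 implies not p3), x   [neg-implies-rule on 11]
14. p1, x   [neg-implies-rule on 13]
15. p3, x   [neg-implies-rule on 13]
Accessibility: uRu, uRv, uRw, uRx, vRv, wRw, xRx
Branch closes: p1 and not p1 both at x.
Every branch closes (one shown): unsatisfiable in T, hence also in S4, S5 (every S4/S5-frame is a T-frame).
K-tableau for the formula:
1. not (Dia (not p1 implies (p1 implies not p3)) implies Box Dia (not p1 implies (p1 implies not p3))) and Dia p2, u
2. not (Dia (not p1 implies (p1 implies not p3)) implies Box Dia (not p1 implies (p1 implies not p3))), u   [and-rule on 1]
3. Dia p2, u   [and-rule on 1]
4. Dia (not p1 implies (p1 implies not p3)), u   [neg-implies-rule on 2]
5. not Box Dia (not p1 implies (p1 implies not p3)), u   [neg-implies-rule on 2]
6. p2, v   [Dia-rule on 3: fresh world v, uRv]
7. not p1 implies (p1 implies not p3), w   [Dia-rule on 4: fresh world w, uRw]
8. p1 implies not p3, w   [implies-rule on 7 (branches; this branch)]
9. not p3, w   [implies-rule on 8 (branches; this branch)]
10. not Dia (not p1 implies (p1 implies not p3)), x   [neg-Box-rule on 5: fresh world x, uRx]
Accessibility: uRv, uRw, uRx
Complete open branch: satisfiable in K.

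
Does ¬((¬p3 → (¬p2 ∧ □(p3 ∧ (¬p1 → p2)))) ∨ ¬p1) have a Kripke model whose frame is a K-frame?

1. ¬((¬p3 → (¬p2 ∧ □(p3 ∧ (¬p1 → p2)))) ∨ ¬p1), u
2. ¬(¬p3 → (¬p2 ∧ □(p3 ∧ (¬p1 → p2)))), u   [¬∨-rule on 1]
3. p1, u   [¬∨-rule on 1]
4. ¬p3, u   [¬→-rule on 2]
5. ¬(¬p2 ∧ □(p3 ∧ (¬p1 → p2))), u   [¬→-rule on 2]
6. ¬□(p3 ∧ (¬p1 → p2)), u   [¬∧-rule on 5 (branches; this branch)]
7. ¬(p3 ∧ (¬p1 → p2)), v   [¬□-rule on 6: fresh world v, uRv]
8. ¬(¬p1 → p2), v   [¬∧-rule on 7 (branches; this branch)]
9. ¬p1, v   [¬→-rule on 8]
10. ¬p2, v   [¬→-rule on 8]
Accessibility: uRv

Satisfiable (open branch found)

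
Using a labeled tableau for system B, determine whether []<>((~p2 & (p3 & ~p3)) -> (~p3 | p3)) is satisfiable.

1. []<>((~p2 & (p3 & ~p3)) -> (~p3 | p3)), u
2. <>((~p2 & (p3 & ~p3)) -> (~p3 | p3)), u   [[]-rule on 1 via uRu]
3. (~p2 & (p3 & ~p3)) -> (~p3 | p3), v   [<>-rule on 2: fresh world v, uRv]
4. <>((~p2 & (p3 & ~p3)) -> (~p3 | p3)), v   [[]-rule on 1 via uRv]
5. ~p3 | p3, v   [->-rule on 3 (branches; this branch)]
6. p3, v   [|-rule on 5 (branches; this branch)]
7. (~p2 & (p3 & ~p3)) -> (~p3 | p3), w   [<>-rule on 4: fresh world w, vRw]
8. ~p3 | p3, w   [->-rule on 7 (branches; this branch)]
9. p3, w   [|-rule on 8 (branches; this branch)]
Accessibility: uRu, uRv, vRu, vRv, vRw, wRv, wRw

Satisfiable (open branch found)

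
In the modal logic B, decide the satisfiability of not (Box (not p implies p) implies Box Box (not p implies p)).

Satisfiable

1. not (Box (not p implies p) implies Box Box (not p implies p)), 0
2. Box (not p implies p), 0
3. not Box Box (not p implies p), 0
4. not p implies p, 0
5. p, 0
6. not Box (not p implies p), 1
7. not p implies p, 1
8. p, 1
9. not (not p implies p), 2
10. not p, 2
Accessibility: 0R0, 0R1, 1R0, 1R1, 1R2, 2R1, 2R2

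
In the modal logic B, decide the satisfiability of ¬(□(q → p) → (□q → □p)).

1. ¬(□(q → p) → (□q → □p)), w0
2. □(q → p), w0
3. ¬(□q → □p), w0
4. □q, w0
5. ¬□p, w0
6. q → p, w0
7. q, w0
8. p, w0
9. ¬p, w1
10. q → p, w1
11. q, w1
12. p, w1
Accessibility: w0Rw0, w0Rw1, w1Rw0, w1Rw1
Branch closes: p and ¬p both at w1.
All branches of the tableau close; one closing branch shown above.

No, unsatisfiable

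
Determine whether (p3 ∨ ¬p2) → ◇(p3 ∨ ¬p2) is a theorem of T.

Valid in T

Tableau for the negation ¬((p3 ∨ ¬p2) → ◇(p3 ∨ ¬p2)):
1. ¬((p3 ∨ ¬p2) → ◇(p3 ∨ ¬p2)), u
2. p3 ∨ ¬p2, u
3. ¬◇(p3 ∨ ¬p2), u
4. ¬(p3 ∨ ¬p2), u
5. ¬p3, u
6. p2, u
7. ¬p2, u
Accessibility: uRu
Branch closes: p2 and ¬p2 both at u.
Every branch of the negation's tableau closes; the branch above is one of them.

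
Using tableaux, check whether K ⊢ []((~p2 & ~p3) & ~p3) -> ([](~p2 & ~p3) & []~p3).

Tableau for the negation ~([]((~p2 & ~p3) & ~p3) -> ([](~p2 & ~p3) & []~p3)):
1. ~([]((~p2 & ~p3) & ~p3) -> ([](~p2 & ~p3) & []~p3)), w0
2. []((~p2 & ~p3) & ~p3), w0   [~->-rule on 1]
3. ~([](~p2 & ~p3) & []~p3), w0   [~->-rule on 1]
4. ~[](~p2 & ~p3), w0   [~&-rule on 3 (branches; this branch)]
5. ~(~p2 & ~p3), w1   [~[]-rule on 4: fresh world w1, w0Rw1]
6. (~p2 & ~p3) & ~p3, w1   [[]-rule on 2 via w0Rw1]
7. ~p2 & ~p3, w1   [&-rule on 6]
8. ~p3, w1   [&-rule on 6]
9. ~p2, w1   [&-rule on 7]
10. p3, w1   [~&-rule on 5 (branches; this branch)]
Accessibility: w0Rw1
Branch closes: p3 and ~p3 both at w1.
All branches of the negation close; one closing branch shown above.

Valid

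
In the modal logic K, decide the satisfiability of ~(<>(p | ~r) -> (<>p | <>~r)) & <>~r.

1. ~(<>(p | ~r) -> (<>p | <>~r)) & <>~r, w0
2. ~(<>(p | ~r) -> (<>p | <>~r)), w0   [&-rule on 1]
3. <>~r, w0   [&-rule on 1]
4. <>(p | ~r), w0   [~->-rule on 2]
5. ~(<>p | <>~r), w0   [~->-rule on 2]
6. ~<>p, w0   [~|-rule on 5]
7. ~<>~r, w0   [~|-rule on 5]
8. ~r, w1   [<>-rule on 3: fresh world w1, w0Rw1]
9. ~p, w1   [~<>-rule on 6 via w0Rw1]
10. r, w1   [~<>-rule on 7 via w0Rw1]
Accessibility: w0Rw1
Branch closes: r and ~r both at w1.
All branches of the tableau close; one closing branch shown above.

Unsatisfiable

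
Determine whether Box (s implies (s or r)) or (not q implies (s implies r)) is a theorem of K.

Yes, valid

Tableau for the negation not (Box (s implies (s or r)) or (not q implies (s implies r))):
1. not (Box (s implies (s or r)) or (not q implies (s implies r))), w0
2. not Box (s implies (s or r)), w0
3. not (not q implies (s implies r)), w0
4. not q, w0
5. not (s implies r), w0
6. s, w0
7. not r, w0
8. not (s implies (s or r)), w1
9. s, w1
10. not (s or r), w1
11. not s, w1
12. not r, w1
Accessibility: w0Rw1
Branch closes: s and not s both at w1.
All branches of the negation close; one closing branch shown above.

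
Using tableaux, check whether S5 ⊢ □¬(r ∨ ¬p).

Tableau for the negation ¬□¬(r ∨ ¬p):
1. ¬□¬(r ∨ ¬p), w0
2. r ∨ ¬p, w1
3. ¬p, w1
Accessibility: w0Rw0, w0Rw1, w1Rw0, w1Rw1
The negation has an open branch (countermodel exists).

Not valid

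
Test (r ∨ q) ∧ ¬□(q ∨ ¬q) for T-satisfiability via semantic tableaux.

Unsatisfiable

1. (r ∨ q) ∧ ¬□(q ∨ ¬q), w0
2. r ∨ q, w0   [∧-rule on 1]
3. ¬□(q ∨ ¬q), w0   [∧-rule on 1]
4. q, w0   [∨-rule on 2 (branches; this branch)]
5. ¬(q ∨ ¬q), w1   [¬□-rule on 3: fresh world w1, w0Rw1]
6. ¬q, w1   [¬∨-rule on 5]
7. q, w1   [¬∨-rule on 5]
Accessibility: w0Rw0, w0Rw1, w1Rw1
Branch closes: q and ¬q both at w1.
(One branch shown.) All branches close.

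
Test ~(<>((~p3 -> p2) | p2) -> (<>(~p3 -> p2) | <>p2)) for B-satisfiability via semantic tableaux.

1. ~(<>((~p3 -> p2) | p2) -> (<>(~p3 -> p2) | <>p2)), w0
2. <>((~p3 -> p2) | p2), w0
3. ~(<>(~p3 -> p2) | <>p2), w0
4. ~<>(~p3 -> p2), w0
5. ~<>p2, w0
6. ~(~p3 -> p2), w0
7. ~p3, w0
8. ~p2, w0
9. (~p3 -> p2) | p2, w1
10. ~(~p3 -> p2), w1
11. ~p3, w1
12. ~p2, w1
13. ~p3 -> p2, w1
14. p2, w1
Accessibility: w0Rw0, w0Rw1, w1Rw0, w1Rw1
Branch closes: p2 and ~p2 both at w1.
All branches of the tableau close; one closing branch shown above.

No, unsatisfiable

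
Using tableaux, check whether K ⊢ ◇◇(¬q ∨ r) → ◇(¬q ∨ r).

Invalid (countermodel exists)

Tableau for the negation ¬(◇◇(¬q ∨ r) → ◇(¬q ∨ r)):
1. ¬(◇◇(¬q ∨ r) → ◇(¬q ∨ r)), w0
2. ◇◇(¬q ∨ r), w0
3. ¬◇(¬q ∨ r), w0
4. ◇(¬q ∨ r), w1
5. ¬(¬q ∨ r), w1
6. q, w1
7. ¬r, w1
8. ¬q ∨ r, w2
9. r, w2
Accessibility: w0Rw1, w1Rw2
The negation has an open branch (countermodel exists).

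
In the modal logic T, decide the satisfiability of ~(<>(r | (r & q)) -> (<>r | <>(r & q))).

Unsatisfiable (every branch closes)

1. ~(<>(r | (r & q)) -> (<>r | <>(r & q))), 0
2. <>(r | (r & q)), 0
3. ~(<>r | <>(r & q)), 0
4. ~<>r, 0
5. ~<>(r & q), 0
6. ~r, 0
7. ~(r & q), 0
8. ~q, 0
9. r | (r & q), 1
10. ~r, 1
11. ~(r & q), 1
12. r & q, 1
13. r, 1
14. q, 1
Accessibility: 0R0, 0R1, 1R1
Branch closes: r and ~r both at 1.
All branches of the tableau close; one closing branch shown above.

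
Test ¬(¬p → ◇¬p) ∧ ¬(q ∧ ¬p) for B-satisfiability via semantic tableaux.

1. ¬(¬p → ◇¬p) ∧ ¬(q ∧ ¬p), u
2. ¬(¬p → ◇¬p), u
3. ¬(q ∧ ¬p), u
4. ¬p, u
5. ¬◇¬p, u
6. p, u
Accessibility: uRu
Branch closes: p and ¬p both at u.
All branches of the tableau close; one closing branch shown above.

No, unsatisfiable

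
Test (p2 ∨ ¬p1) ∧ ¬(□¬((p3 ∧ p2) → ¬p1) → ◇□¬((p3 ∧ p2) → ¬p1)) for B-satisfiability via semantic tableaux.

Unsatisfiable (every branch closes)

1. (p2 ∨ ¬p1) ∧ ¬(□¬((p3 ∧ p2) → ¬p1) → ◇□¬((p3 ∧ p2) → ¬p1)), 0
2. p2 ∨ ¬p1, 0   [∧-rule on 1]
3. ¬(□¬((p3 ∧ p2) → ¬p1) → ◇□¬((p3 ∧ p2) → ¬p1)), 0   [∧-rule on 1]
4. □¬((p3 ∧ p2) → ¬p1), 0   [¬→-rule on 3]
5. ¬◇□¬((p3 ∧ p2) → ¬p1), 0   [¬→-rule on 3]
6. ¬((p3 ∧ p2) → ¬p1), 0   [□-rule on 4 via 0R0]
7. p3 ∧ p2, 0   [¬→-rule on 6]
8. p1, 0   [¬→-rule on 6]
9. p3, 0   [∧-rule on 7]
10. p2, 0   [∧-rule on 7]
11. ¬□¬((p3 ∧ p2) → ¬p1), 0   [¬◇-rule on 5 via 0R0]
12. (p3 ∧ p2) → ¬p1, 1   [¬□-rule on 11: fresh world 1, 0R1]
13. ¬((p3 ∧ p2) → ¬p1), 1   [□-rule on 4 via 0R1]
14. p3 ∧ p2, 1   [¬→-rule on 13]
15. p1, 1   [¬→-rule on 13]
16. p3, 1   [∧-rule on 14]
17. p2, 1   [∧-rule on 14]
18. ¬□¬((p3 ∧ p2) → ¬p1), 1   [¬◇-rule on 5 via 0R1]
19. ¬(p3 ∧ p2), 1   [→-rule on 12 (branches; this branch)]
20. ¬p2, 1   [¬∧-rule on 19 (branches; this branch)]
Accessibility: 0R0, 0R1, 1R0, 1R1
Branch closes: p2 and ¬p2 both at 1.
Every branch closes; the branch above is one of them.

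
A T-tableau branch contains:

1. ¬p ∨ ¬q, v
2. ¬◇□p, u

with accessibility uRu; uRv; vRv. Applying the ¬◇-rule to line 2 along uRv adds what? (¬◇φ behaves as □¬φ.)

¬◇φ behaves as □¬φ: propagate the negated body to each accessible world.

¬□p, v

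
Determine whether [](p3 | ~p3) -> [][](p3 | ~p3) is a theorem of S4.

Yes, valid

Tableau for the negation ~([](p3 | ~p3) -> [][](p3 | ~p3)):
1. ~([](p3 | ~p3) -> [][](p3 | ~p3)), u
2. [](p3 | ~p3), u
3. ~[][](p3 | ~p3), u
4. p3 | ~p3, u
5. ~p3, u
6. ~[](p3 | ~p3), v
7. p3 | ~p3, v
8. ~p3, v
9. ~(p3 | ~p3), w
10. ~p3, w
11. p3, w
Accessibility: uRu, uRv, uRw, vRv, vRw, wRw
Branch closes: p3 and ~p3 both at w.
Every branch of the negation's tableau closes; the branch above is one of them.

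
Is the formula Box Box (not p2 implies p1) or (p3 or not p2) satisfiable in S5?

1. Box Box (not p2 implies p1) or (p3 or not p2), w0
2. p3 or not p2, w0
3. not p2, w0
Accessibility: w0Rw0

Yes, satisfiable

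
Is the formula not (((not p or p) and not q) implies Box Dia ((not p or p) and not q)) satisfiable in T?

Satisfiable

1. not (((not p or p) and not q) implies Box Dia ((not p or p) and not q)), 0
2. (not p or p) and not q, 0   [neg-implies-rule on 1]
3. not Box Dia ((not p or p) and not q), 0   [neg-implies-rule on 1]
4. not p or p, 0   [and-rule on 2]
5. not q, 0   [and-rule on 2]
6. p, 0   [or-rule on 4 (branches; this branch)]
7. not Dia ((not p or p) and not q), 1   [neg-Box-rule on 3: fresh world 1, 0R1]
8. not ((not p or p) and not q), 1   [neg-Dia-rule on 7 via 1R1]
9. q, 1   [neg-and-rule on 8 (branches; this branch)]
Accessibility: 0R0, 0R1, 1R1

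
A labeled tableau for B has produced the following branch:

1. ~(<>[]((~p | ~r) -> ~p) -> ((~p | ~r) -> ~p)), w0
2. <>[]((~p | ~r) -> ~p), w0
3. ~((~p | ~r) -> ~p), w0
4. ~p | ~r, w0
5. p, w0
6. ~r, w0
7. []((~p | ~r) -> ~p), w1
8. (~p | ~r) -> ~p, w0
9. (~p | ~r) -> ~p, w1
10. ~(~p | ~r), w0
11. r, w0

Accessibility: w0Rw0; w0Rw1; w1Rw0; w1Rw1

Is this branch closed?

Both r and ~r appear at w0.

Yes, closed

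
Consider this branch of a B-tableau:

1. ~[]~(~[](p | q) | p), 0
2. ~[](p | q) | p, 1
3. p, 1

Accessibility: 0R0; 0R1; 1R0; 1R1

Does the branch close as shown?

There is no literal clash: for every atom and world, at most one sign appears.

Open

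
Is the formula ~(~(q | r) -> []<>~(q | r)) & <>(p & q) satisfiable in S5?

Unsatisfiable

1. ~(~(q | r) -> []<>~(q | r)) & <>(p & q), 0
2. ~(~(q | r) -> []<>~(q | r)), 0
3. <>(p & q), 0
4. ~(q | r), 0
5. ~[]<>~(q | r), 0
6. ~q, 0
7. ~r, 0
8. p & q, 1
9. p, 1
10. q, 1
11. ~<>~(q | r), 2
12. q | r, 0
13. q | r, 1
14. q | r, 2
15. r, 0
Accessibility: 0R0, 0R1, 0R2, 1R0, 1R1, 1R2, 2R0, 2R1, 2R2
Branch closes: r and ~r both at 0.
(One branch shown.) All branches close.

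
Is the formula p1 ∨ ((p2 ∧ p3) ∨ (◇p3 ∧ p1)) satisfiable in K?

1. p1 ∨ ((p2 ∧ p3) ∨ (◇p3 ∧ p1)), u
2. (p2 ∧ p3) ∨ (◇p3 ∧ p1), u   [∨-rule on 1 (branches; this branch)]
3. ◇p3 ∧ p1, u   [∨-rule on 2 (branches; this branch)]
4. ◇p3, u   [∧-rule on 3]
5. p1, u   [∧-rule on 3]
6. p3, v   [◇-rule on 4: fresh world v, uRv]
Accessibility: uRv

Yes, satisfiable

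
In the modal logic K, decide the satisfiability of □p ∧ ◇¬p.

1. □p ∧ ◇¬p, u
2. □p, u
3. ◇¬p, u
4. ¬p, v
5. p, v
Accessibility: uRv
Branch closes: p and ¬p both at v.
(One branch shown.) All branches close.

Unsatisfiable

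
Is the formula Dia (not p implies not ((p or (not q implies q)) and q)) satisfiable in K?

Yes, satisfiable

1. Dia (not p implies not ((p or (not q implies q)) and q)), w0
2. not p implies not ((p or (not q implies q)) and q), w1
3. not ((p or (not q implies q)) and q), w1
4. not q, w1
Accessibility: w0Rw1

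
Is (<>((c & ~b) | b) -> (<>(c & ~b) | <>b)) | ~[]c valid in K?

Tableau for the negation ~((<>((c & ~b) | b) -> (<>(c & ~b) | <>b)) | ~[]c):
1. ~((<>((c & ~b) | b) -> (<>(c & ~b) | <>b)) | ~[]c), 0
2. ~(<>((c & ~b) | b) -> (<>(c & ~b) | <>b)), 0
3. []c, 0
4. <>((c & ~b) | b), 0
5. ~(<>(c & ~b) | <>b), 0
6. ~<>(c & ~b), 0
7. ~<>b, 0
8. (c & ~b) | b, 1
9. c, 1
10. ~(c & ~b), 1
11. ~b, 1
12. c & ~b, 1
13. b, 1
Accessibility: 0R1
Branch closes: b and ~b both at 1.
Every branch of the negation's tableau closes; the branch above is one of them.

Valid in K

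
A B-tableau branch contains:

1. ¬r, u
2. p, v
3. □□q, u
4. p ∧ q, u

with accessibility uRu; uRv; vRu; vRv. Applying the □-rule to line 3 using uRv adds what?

□q, v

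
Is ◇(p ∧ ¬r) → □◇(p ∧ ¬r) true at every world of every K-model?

Not valid

Tableau for the negation ¬(◇(p ∧ ¬r) → □◇(p ∧ ¬r)):
1. ¬(◇(p ∧ ¬r) → □◇(p ∧ ¬r)), 0
2. ◇(p ∧ ¬r), 0   [¬→-rule on 1]
3. ¬□◇(p ∧ ¬r), 0   [¬→-rule on 1]
4. p ∧ ¬r, 1   [◇-rule on 2: fresh world 1, 0R1]
5. p, 1   [∧-rule on 4]
6. ¬r, 1   [∧-rule on 4]
7. ¬◇(p ∧ ¬r), 2   [¬□-rule on 3: fresh world 2, 0R2]
Accessibility: 0R1, 0R2
The negation has an open branch (countermodel exists).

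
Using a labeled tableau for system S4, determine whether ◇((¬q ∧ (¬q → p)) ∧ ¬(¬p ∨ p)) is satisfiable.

1. ◇((¬q ∧ (¬q → p)) ∧ ¬(¬p ∨ p)), u
2. (¬q ∧ (¬q → p)) ∧ ¬(¬p ∨ p), v
3. ¬q ∧ (¬q → p), v
4. ¬(¬p ∨ p), v
5. ¬q, v
6. ¬q → p, v
7. p, v
8. ¬p, v
Accessibility: uRu, uRv, vRv
Branch closes: p and ¬p both at v.
Every branch closes; the branch above is one of them.

No, unsatisfiable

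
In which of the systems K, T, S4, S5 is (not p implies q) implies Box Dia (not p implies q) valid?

S4-tableau for the negation not ((not p implies q) implies Box Dia (not p implies q)):
1. not ((not p implies q) implies Box Dia (not p implies q)), u
2. not p implies q, u
3. not Box Dia (not p implies q), u
4. q, u
5. not Dia (not p implies q), v
6. not (not p implies q), v
7. not p, v
8. not q, v
Accessibility: uRu, uRv, vRv
Complete open branch: countermodel on an S4-frame, so not valid in S4, nor in K, T (the same frame is also a K-frame and a T-frame).
S5-tableau for the negation not ((not p implies q) implies Box Dia (not p implies q)):
1. not ((not p implies q) implies Box Dia (not p implies q)), u
2. not p implies q, u
3. not Box Dia (not p implies q), u
4. q, u
5. not Dia (not p implies q), v
6. not (not p implies q), u
7. not p, u
8. not q, u
Accessibility: uRu, uRv, vRu, vRv
Branch closes: q and not q both at u.
Every branch closes (one shown): valid in S5.

S5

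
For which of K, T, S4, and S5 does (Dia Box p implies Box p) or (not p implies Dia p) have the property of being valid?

T-tableau for the negation not ((Dia Box p implies Box p) or (not p implies Dia p)):
1. not ((Dia Box p implies Box p) or (not p implies Dia p)), 0
2. not (Dia Box p implies Box p), 0
3. not (not p implies Dia p), 0
4. Dia Box p, 0
5. not Box p, 0
6. not p, 0
7. not Dia p, 0
8. Box p, 1
9. not p, 1
10. p, 1
Accessibility: 0R0, 0R1, 1R1
Branch closes: p and not p both at 1.
Every branch closes (one shown): valid in T, hence also in S4, S5 (every theorem of T is a theorem of S4 and S5).
K-tableau for the negation not ((Dia Box p implies Box p) or (not p implies Dia p)):
1. not ((Dia Box p implies Box p) or (not p implies Dia p)), 0
2. not (Dia Box p implies Box p), 0
3. not (not p implies Dia p), 0
4. Dia Box p, 0
5. not Box p, 0
6. not p, 0
7. not Dia p, 0
8. Box p, 1
9. not p, 1
10. not p, 2
Accessibility: 0R1, 0R2
Complete open branch: countermodel on a K-frame, so not valid in K.

T, S4, S5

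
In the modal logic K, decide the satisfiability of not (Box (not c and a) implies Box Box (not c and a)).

1. not (Box (not c and a) implies Box Box (not c and a)), w0
2. Box (not c and a), w0   [neg-implies-rule on 1]
3. not Box Box (not c and a), w0   [neg-implies-rule on 1]
4. not Box (not c and a), w1   [neg-Box-rule on 3: fresh world w1, w0Rw1]
5. not c and a, w1   [Box-rule on 2 via w0Rw1]
6. not c, w1   [and-rule on 5]
7. a, w1   [and-rule on 5]
8. not (not c and a), w2   [neg-Box-rule on 4: fresh world w2, w1Rw2]
9. not a, w2   [neg-and-rule on 8 (branches; this branch)]
Accessibility: w0Rw1, w1Rw2

Satisfiable (open branch found)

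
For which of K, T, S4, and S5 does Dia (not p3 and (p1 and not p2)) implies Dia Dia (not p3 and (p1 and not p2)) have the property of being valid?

T, S4, S5

T-tableau for the negation not (Dia (not p3 and (p1 and not p2)) implies Dia Dia (not p3 and (p1 and not p2))):
1. not (Dia (not p3 and (p1 and not p2)) implies Dia Dia (not p3 and (p1 and not p2))), 0
2. Dia (not p3 and (p1 and not p2)), 0
3. not Dia Dia (not p3 and (p1 and not p2)), 0
4. not Dia (not p3 and (p1 and not p2)), 0
5. not (not p3 and (p1 and not p2)), 0
6. not (p1 and not p2), 0
7. p2, 0
8. not p3 and (p1 and not p2), 1
9. not p3, 1
10. p1 and not p2, 1
11. p1, 1
12. not p2, 1
13. not Dia (not p3 and (p1 and not p2)), 1
14. not (not p3 and (p1 and not p2)), 1
15. not (p1 and not p2), 1
16. p2, 1
Accessibility: 0R0, 0R1, 1R1
Branch closes: p2 and not p2 both at 1.
Every branch closes (one shown): valid in T, hence also in S4, S5 (every theorem of T is a theorem of S4 and S5).
K-tableau for the negation not (Dia (not p3 and (p1 and not p2)) implies Dia Dia (not p3 and (p1 and not p2))):
1. not (Dia (not p3 and (p1 and not p2)) implies Dia Dia (not p3 and (p1 and not p2))), 0
2. Dia (not p3 and (p1 and not p2)), 0
3. not Dia Dia (not p3 and (p1 and not p2)), 0
4. not p3 and (p1 and not p2), 1
5. not p3, 1
6. p1 and not p2, 1
7. p1, 1
8. not p2, 1
9. not Dia (not p3 and (p1 and not p2)), 1
Accessibility: 0R1
Complete open branch: countermodel on a K-frame, so not valid in K.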